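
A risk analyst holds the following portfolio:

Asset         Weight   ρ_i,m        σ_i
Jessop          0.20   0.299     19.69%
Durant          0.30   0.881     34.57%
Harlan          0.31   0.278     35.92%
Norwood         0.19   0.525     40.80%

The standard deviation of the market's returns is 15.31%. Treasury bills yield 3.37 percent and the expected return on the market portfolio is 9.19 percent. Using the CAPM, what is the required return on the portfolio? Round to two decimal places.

10.01%

β_Jessop = 0.299 × 19.69% / 15.31% = 0.3845
β_Durant = 0.881 × 34.57% / 15.31% = 1.9893
β_Harlan = 0.278 × 35.92% / 15.31% = 0.6522
β_Norwood = 0.525 × 40.80% / 15.31% = 1.3991
β_P = Σ w_i β_i = 0.20×0.3845 + 0.30×1.9893 + 0.31×0.6522 + 0.19×1.3991 = 1.1417
MRP = 9.19% − 3.37% = 5.82%
E(R_P) = R_f + β_P × MRP = 3.37% + 1.1417 × 5.82% = 10.01%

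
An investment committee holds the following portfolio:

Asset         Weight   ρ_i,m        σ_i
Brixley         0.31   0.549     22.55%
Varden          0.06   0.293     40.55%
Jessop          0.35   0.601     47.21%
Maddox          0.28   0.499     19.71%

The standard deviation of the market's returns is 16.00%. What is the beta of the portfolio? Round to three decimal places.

β_Brixley = 0.549 × 22.55% / 16.00% = 0.7737
β_Varden = 0.293 × 40.55% / 16.00% = 0.7426
β_Jessop = 0.601 × 47.21% / 16.00% = 1.7733
β_Maddox = 0.499 × 19.71% / 16.00% = 0.6147
β_P = Σ w_i β_i = 0.31×0.7737 + 0.06×0.7426 + 0.35×1.7733 + 0.28×0.6147 = 1.0772

1.077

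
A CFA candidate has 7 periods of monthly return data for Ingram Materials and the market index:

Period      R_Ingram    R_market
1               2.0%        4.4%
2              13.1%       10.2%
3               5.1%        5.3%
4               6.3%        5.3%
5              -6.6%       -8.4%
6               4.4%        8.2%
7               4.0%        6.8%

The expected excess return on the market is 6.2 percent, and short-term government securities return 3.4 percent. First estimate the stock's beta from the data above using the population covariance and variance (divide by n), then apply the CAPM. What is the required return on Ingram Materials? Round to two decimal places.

Mean R_i = (2.0 + 13.1 + 5.1 + 6.3 − 6.6 + 4.4 + 4.0) / 7 = 4.0429%
Mean R_m = (4.4 + 10.2 + 5.3 + 5.3 − 8.4 + 8.2 + 6.8) / 7 = 4.5429%
Σ(R_i − R̄_i)(R_m − R̄_m) = 192.9971  ⇒  Cov = 192.9971 / 7 = 27.5710
Σ(R_m − R̄_m)² = 219.1571  ⇒  Var(R_m) = 219.1571 / 7 = 31.3082
β = Cov / Var(R_m) = 27.5710 / 31.3082 = 0.8806
E(R) = R_f + β × MRP = 3.4% + 0.8806 × 6.2% = 8.86%

8.86%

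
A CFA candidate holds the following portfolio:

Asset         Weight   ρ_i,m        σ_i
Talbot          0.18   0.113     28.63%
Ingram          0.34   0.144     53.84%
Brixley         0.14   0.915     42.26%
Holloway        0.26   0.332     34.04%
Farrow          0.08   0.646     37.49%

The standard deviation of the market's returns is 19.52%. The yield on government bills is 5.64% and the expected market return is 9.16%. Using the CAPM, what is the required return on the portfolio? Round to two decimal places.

β_Talbot = 0.113 × 28.63% / 19.52% = 0.1657
β_Ingram = 0.144 × 53.84% / 19.52% = 0.3972
β_Brixley = 0.915 × 42.26% / 19.52% = 1.9809
β_Holloway = 0.332 × 34.04% / 19.52% = 0.5790
β_Farrow = 0.646 × 37.49% / 19.52% = 1.2407
β_P = Σ w_i β_i = 0.18×0.1657 + 0.34×0.3972 + 0.14×1.9809 + 0.26×0.5790 + 0.08×1.2407 = 0.6920
MRP = 9.16% − 5.64% = 3.52%
E(R_P) = R_f + β_P × MRP = 5.64% + 0.6920 × 3.52% = 8.08%

8.08%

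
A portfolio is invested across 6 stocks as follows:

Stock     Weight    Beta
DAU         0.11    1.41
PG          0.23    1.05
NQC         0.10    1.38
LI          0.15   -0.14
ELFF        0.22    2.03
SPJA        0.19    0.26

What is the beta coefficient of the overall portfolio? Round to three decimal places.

β_P = Σ w_i β_i = 0.11×1.41 + 0.23×1.05 + 0.10×1.38 + 0.15×-0.14 + 0.22×2.03 + 0.19×0.26 = 1.0096

1.010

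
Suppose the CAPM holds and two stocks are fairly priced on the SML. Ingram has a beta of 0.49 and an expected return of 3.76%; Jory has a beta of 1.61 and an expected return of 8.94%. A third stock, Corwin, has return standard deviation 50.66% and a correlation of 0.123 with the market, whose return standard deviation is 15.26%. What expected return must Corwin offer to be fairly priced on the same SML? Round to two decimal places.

3.38%

MRP = (8.94% − 3.76%) / (1.61 − 0.49) = 4.6250%
R_f = 3.76% − 0.49 × 4.6250% = 1.4938%
β_Corwin = ρ·σ_i/σ_m = 0.123 × 50.66 / 15.26 = 0.4083
E(R_Corwin) = R_f + β × MRP = 1.4938% + 0.4083 × 4.6250% = 3.38%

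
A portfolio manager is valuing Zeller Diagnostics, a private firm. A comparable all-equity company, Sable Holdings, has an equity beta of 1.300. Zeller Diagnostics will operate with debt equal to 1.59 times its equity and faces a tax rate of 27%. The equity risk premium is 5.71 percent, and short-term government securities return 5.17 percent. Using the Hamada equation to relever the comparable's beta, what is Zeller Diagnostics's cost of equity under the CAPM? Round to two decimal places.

21.21%

β_L = β_U × [1 + (1 − t)(D/E)] = 1.300 × [1 + (1 − 0.27) × 1.59]
    = 1.300 × [1 + 0.73 × 1.59] = 1.300 × 2.1607 = 2.8089
E(R) = R_f + β_L × MRP = 5.17% + 2.8089 × 5.71% = 21.21%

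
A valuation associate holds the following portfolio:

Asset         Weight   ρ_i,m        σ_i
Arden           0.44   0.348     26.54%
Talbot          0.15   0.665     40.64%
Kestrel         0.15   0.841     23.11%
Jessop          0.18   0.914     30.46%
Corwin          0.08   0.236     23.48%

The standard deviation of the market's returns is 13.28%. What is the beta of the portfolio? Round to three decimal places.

1.242

β_Arden = 0.348 × 26.54% / 13.28% = 0.6955
β_Talbot = 0.665 × 40.64% / 13.28% = 2.0351
β_Kestrel = 0.841 × 23.11% / 13.28% = 1.4635
β_Jessop = 0.914 × 30.46% / 13.28% = 2.0964
β_Corwin = 0.236 × 23.48% / 13.28% = 0.4173
β_P = Σ w_i β_i = 0.44×0.6955 + 0.15×2.0351 + 0.15×1.4635 + 0.18×2.0964 + 0.08×0.4173 = 1.2415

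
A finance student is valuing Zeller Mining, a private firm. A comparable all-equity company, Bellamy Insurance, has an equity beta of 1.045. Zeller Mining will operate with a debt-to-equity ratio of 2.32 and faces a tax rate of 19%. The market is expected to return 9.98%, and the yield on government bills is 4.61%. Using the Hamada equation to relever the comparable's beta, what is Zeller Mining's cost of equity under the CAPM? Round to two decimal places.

β_L = β_U × [1 + (1 − t)(D/E)] = 1.045 × [1 + (1 − 0.19) × 2.32]
    = 1.045 × [1 + 0.81 × 2.32] = 1.045 × 2.8792 = 3.0088
MRP = 9.98% − 4.61% = 5.37%
E(R) = R_f + β_L × MRP = 4.61% + 3.0088 × 5.37% = 20.77%

20.77%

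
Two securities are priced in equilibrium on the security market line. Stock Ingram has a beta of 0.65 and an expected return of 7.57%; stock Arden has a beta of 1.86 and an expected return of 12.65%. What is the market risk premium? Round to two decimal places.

4.20%

Both satisfy E(R) = R_f + β·MRP, so the slope of the SML is
MRP = (12.65% − 7.57%) / (1.86 − 0.65) = 5.08% / 1.21 = 4.1983%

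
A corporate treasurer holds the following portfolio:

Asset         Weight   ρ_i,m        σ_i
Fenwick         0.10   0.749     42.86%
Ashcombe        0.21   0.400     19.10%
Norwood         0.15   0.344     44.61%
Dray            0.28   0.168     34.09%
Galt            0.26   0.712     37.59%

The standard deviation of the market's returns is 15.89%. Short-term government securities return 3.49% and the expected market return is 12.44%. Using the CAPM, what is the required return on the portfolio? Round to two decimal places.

12.32%

β_Fenwick = 0.749 × 42.86% / 15.89% = 2.0203
β_Ashcombe = 0.400 × 19.10% / 15.89% = 0.4808
β_Norwood = 0.344 × 44.61% / 15.89% = 0.9658
β_Dray = 0.168 × 34.09% / 15.89% = 0.3604
β_Galt = 0.712 × 37.59% / 15.89% = 1.6843
β_P = Σ w_i β_i = 0.10×2.0203 + 0.21×0.4808 + 0.15×0.9658 + 0.28×0.3604 + 0.26×1.6843 = 0.9867
MRP = 12.44% − 3.49% = 8.95%
E(R_P) = R_f + β_P × MRP = 3.49% + 0.9867 × 8.95% = 12.32%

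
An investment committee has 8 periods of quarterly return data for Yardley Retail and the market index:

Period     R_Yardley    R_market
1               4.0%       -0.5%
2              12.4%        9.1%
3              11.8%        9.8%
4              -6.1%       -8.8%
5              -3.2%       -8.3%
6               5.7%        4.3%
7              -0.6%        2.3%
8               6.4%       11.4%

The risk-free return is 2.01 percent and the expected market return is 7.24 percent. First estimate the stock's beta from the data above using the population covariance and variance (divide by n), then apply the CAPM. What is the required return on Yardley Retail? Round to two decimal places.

Mean R_i = (4.0 + 12.4 + 11.8 − 6.1 − 3.2 + 5.7 − 0.6 + 6.4) / 8 = 3.8000%
Mean R_m = (-0.5 + 9.1 + 9.8 − 8.8 − 8.3 + 4.3 + 2.3 + 11.4) / 8 = 2.4125%
Σ(R_i − R̄_i)(R_m − R̄_m) = 329.4700  ⇒  Cov = 329.4700 / 8 = 41.1838
Σ(R_m − R̄_m)² = 432.6088  ⇒  Var(R_m) = 432.6088 / 8 = 54.0761
β = Cov / Var(R_m) = 41.1838 / 54.0761 = 0.7616
MRP = 7.24% − 2.01% = 5.23%
E(R) = R_f + β × MRP = 2.01% + 0.7616 × 5.23% = 5.99%

5.99%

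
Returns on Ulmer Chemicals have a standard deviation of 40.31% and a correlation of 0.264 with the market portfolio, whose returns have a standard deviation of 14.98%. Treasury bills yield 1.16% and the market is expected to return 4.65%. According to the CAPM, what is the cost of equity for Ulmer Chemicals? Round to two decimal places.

β = ρ × σ_i / σ_m = 0.264 × 40.31% / 14.98% = 0.7104
MRP = 4.65% − 1.16% = 3.49%
E(R) = 1.16% + 0.7104 × 3.49% = 3.64%

3.64%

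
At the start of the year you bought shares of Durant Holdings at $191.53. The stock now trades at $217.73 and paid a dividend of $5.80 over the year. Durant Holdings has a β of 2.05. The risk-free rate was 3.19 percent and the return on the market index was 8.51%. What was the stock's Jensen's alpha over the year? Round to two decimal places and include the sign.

+2.61%

Realised HPR = (P1 + D1 − P0) / P0 = (217.73 + 5.80 − 191.53) / 191.53 = 32.00 / 191.53 = 16.7076%
MRP = 8.51% − 3.19% = 5.32%
CAPM required = R_f + β·MRP = 3.19% + 2.05 × 5.32% = 14.0960%
α = realised − required = 16.7076% − 14.0960% = +2.61%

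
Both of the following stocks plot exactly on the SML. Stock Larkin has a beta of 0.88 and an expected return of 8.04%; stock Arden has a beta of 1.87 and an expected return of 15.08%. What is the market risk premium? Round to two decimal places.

Both satisfy E(R) = R_f + β·MRP, so the slope of the SML is
MRP = (15.08% − 8.04%) / (1.87 − 0.88) = 7.04% / 0.99 = 7.1111%

7.11%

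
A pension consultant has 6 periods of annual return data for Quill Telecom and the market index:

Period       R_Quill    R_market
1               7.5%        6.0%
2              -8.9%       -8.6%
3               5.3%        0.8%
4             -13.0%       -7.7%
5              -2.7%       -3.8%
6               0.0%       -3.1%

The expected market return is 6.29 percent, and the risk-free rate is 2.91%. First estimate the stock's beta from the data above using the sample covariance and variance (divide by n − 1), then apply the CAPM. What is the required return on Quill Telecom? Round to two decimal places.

Mean R_i = (7.5 − 8.9 + 5.3 − 13.0 − 2.7 + 0.0) / 6 = -1.9667%
Mean R_m = (6.0 − 8.6 + 0.8 − 7.7 − 3.8 − 3.1) / 6 = -2.7333%
Σ(R_i − R̄_i)(R_m − R̄_m) = 203.8867  ⇒  Cov = 203.8867 / 5 = 40.7773
Σ(R_m − R̄_m)² = 149.1133  ⇒  Var(R_m) = 149.1133 / 5 = 29.8227
β = Cov / Var(R_m) = 40.7773 / 29.8227 = 1.3673
MRP = 6.29% − 2.91% = 3.38%
E(R) = R_f + β × MRP = 2.91% + 1.3673 × 3.38% = 7.53%

7.53%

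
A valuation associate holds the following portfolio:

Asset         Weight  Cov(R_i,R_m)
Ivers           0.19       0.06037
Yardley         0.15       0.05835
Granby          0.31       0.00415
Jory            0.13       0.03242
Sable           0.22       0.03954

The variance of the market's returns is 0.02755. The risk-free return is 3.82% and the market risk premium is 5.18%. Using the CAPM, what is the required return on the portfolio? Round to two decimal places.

10.29%

β_Ivers = 0.06037 / 0.02755 = 2.1913
β_Yardley = 0.05835 / 0.02755 = 2.1180
β_Granby = 0.00415 / 0.02755 = 0.1506
β_Jory = 0.03242 / 0.02755 = 1.1768
β_Sable = 0.03954 / 0.02755 = 1.4352
β_P = Σ w_i β_i = 0.19×2.1913 + 0.15×2.1180 + 0.31×0.1506 + 0.13×1.1768 + 0.22×1.4352 = 1.2495
E(R_P) = R_f + β_P × MRP = 3.82% + 1.2495 × 5.18% = 10.29%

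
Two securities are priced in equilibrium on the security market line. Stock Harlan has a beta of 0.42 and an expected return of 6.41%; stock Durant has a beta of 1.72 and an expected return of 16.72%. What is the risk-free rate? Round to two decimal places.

3.08%

Both satisfy E(R) = R_f + β·MRP, so the slope of the SML is
MRP = (16.72% − 6.41%) / (1.72 − 0.42) = 10.31% / 1.30 = 7.9308%
R_f = E(R_Harlan) − β_Harlan·MRP = 6.41% − 0.42 × 7.9308% = 3.0791%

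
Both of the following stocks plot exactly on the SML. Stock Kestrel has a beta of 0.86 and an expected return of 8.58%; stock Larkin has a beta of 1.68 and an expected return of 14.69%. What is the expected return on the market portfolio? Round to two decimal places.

Both satisfy E(R) = R_f + β·MRP, so the slope of the SML is
MRP = (14.69% − 8.58%) / (1.68 − 0.86) = 6.11% / 0.82 = 7.4512%
R_f = E(R_Kestrel) − β_Kestrel·MRP = 8.58% − 0.86 × 7.4512% = 2.1720%
E(R_m) = R_f + MRP = 2.1720% + 7.4512% = 9.62%

9.62%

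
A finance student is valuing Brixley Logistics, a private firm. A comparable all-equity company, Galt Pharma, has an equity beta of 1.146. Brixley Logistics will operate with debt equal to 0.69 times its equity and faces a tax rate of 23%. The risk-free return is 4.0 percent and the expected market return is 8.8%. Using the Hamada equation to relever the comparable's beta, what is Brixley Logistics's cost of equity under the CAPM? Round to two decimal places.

β_L = β_U × [1 + (1 − t)(D/E)] = 1.146 × [1 + (1 − 0.23) × 0.69]
    = 1.146 × [1 + 0.77 × 0.69] = 1.146 × 1.5313 = 1.7549
MRP = 8.8% − 4.0% = 4.80%
E(R) = R_f + β_L × MRP = 4.0% + 1.7549 × 4.8% = 12.42%

12.42%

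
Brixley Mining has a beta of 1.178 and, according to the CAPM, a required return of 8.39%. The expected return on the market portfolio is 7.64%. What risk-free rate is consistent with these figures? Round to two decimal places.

3.43%

E(R) = R_f + β(E(R_m) − R_f) = R_f(1 − β) + β·E(R_m)
8.39% = R_f × (1 − 1.178) + 1.178 × 7.64%
8.39% = R_f × -0.178 + 8.99992%
R_f = (8.39% − 8.99992%) / -0.178 = 3.43%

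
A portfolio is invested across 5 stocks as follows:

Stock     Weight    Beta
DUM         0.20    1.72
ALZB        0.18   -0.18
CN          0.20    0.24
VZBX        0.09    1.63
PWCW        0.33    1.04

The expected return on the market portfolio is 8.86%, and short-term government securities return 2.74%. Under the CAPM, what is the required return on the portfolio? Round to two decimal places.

β_P = Σ w_i β_i = 0.20×1.72 + 0.18×-0.18 + 0.20×0.24 + 0.09×1.63 + 0.33×1.04 = 0.8495
MRP = 8.86% − 2.74% = 6.12%
E(R_P) = R_f + β_P × MRP = 2.74% + 0.8495 × 6.12% = 7.94%

7.94%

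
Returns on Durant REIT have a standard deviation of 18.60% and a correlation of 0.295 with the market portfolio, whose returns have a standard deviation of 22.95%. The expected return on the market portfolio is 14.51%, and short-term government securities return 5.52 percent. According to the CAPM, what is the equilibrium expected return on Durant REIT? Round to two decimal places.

7.67%

β = ρ × σ_i / σ_m = 0.295 × 18.60% / 22.95% = 0.2391
MRP = 14.51% − 5.52% = 8.99%
E(R) = 5.52% + 0.2391 × 8.99% = 7.67%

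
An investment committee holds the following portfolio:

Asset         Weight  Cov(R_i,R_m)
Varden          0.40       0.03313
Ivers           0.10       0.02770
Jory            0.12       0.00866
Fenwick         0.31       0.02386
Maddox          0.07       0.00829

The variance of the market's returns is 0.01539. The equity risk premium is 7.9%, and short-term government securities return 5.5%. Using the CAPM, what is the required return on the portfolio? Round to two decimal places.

β_Varden = 0.03313 / 0.01539 = 2.1527
β_Ivers = 0.02770 / 0.01539 = 1.7999
β_Jory = 0.00866 / 0.01539 = 0.5627
β_Fenwick = 0.02386 / 0.01539 = 1.5504
β_Maddox = 0.00829 / 0.01539 = 0.5387
β_P = Σ w_i β_i = 0.40×2.1527 + 0.10×1.7999 + 0.12×0.5627 + 0.31×1.5504 + 0.07×0.5387 = 1.6269
E(R_P) = R_f + β_P × MRP = 5.5% + 1.6269 × 7.9% = 18.35%

18.35%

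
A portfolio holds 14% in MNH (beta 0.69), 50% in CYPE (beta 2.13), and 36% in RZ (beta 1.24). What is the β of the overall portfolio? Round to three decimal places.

1.608

β_P = Σ w_i β_i = 0.14×0.69 + 0.50×2.13 + 0.36×1.24 = 1.6080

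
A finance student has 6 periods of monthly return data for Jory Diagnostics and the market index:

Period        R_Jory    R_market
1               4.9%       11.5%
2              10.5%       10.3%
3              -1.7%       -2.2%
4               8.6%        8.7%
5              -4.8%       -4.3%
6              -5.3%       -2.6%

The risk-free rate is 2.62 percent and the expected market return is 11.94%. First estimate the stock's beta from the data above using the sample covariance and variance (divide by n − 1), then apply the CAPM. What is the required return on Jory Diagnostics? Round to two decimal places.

Mean R_i = (4.9 + 10.5 − 1.7 + 8.6 − 4.8 − 5.3) / 6 = 2.0333%
Mean R_m = (11.5 + 10.3 − 2.2 + 8.7 − 4.3 − 2.6) / 6 = 3.5667%
Σ(R_i − R̄_i)(R_m − R̄_m) = 233.9667  ⇒  Cov = 233.9667 / 5 = 46.7933
Σ(R_m − R̄_m)² = 267.7933  ⇒  Var(R_m) = 267.7933 / 5 = 53.5587
β = Cov / Var(R_m) = 46.7933 / 53.5587 = 0.8737
MRP = 11.94% − 2.62% = 9.32%
E(R) = R_f + β × MRP = 2.62% + 0.8737 × 9.32% = 10.76%

10.76%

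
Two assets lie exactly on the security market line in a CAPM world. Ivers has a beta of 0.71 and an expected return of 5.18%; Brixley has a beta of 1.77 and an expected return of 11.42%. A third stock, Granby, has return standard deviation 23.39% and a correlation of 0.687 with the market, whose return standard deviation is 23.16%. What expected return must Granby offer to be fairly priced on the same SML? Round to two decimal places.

MRP = (11.42% − 5.18%) / (1.77 − 0.71) = 5.8868%
R_f = 5.18% − 0.71 × 5.8868% = 1.0004%
β_Granby = ρ·σ_i/σ_m = 0.687 × 23.39 / 23.16 = 0.6938
E(R_Granby) = R_f + β × MRP = 1.0004% + 0.6938 × 5.8868% = 5.08%

5.08%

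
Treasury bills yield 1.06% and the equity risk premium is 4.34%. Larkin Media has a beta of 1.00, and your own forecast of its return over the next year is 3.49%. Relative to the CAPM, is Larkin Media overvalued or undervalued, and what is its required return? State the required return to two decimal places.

Required return = R_f + β·MRP = 1.06% + 1.00 × 4.34% = 5.40%
Forecast 3.49% < required 5.40% → the stock plots below the SML → overvalued.

Overvalued; required return 5.40%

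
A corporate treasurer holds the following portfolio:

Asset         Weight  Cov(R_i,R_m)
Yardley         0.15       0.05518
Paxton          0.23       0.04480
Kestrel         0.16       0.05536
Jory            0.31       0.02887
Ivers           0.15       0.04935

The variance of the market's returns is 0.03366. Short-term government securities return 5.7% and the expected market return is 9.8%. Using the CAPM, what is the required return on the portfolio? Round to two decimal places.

11.03%

β_Yardley = 0.05518 / 0.03366 = 1.6393
β_Paxton = 0.04480 / 0.03366 = 1.3310
β_Kestrel = 0.05536 / 0.03366 = 1.6447
β_Jory = 0.02887 / 0.03366 = 0.8577
β_Ivers = 0.04935 / 0.03366 = 1.4661
β_P = Σ w_i β_i = 0.15×1.6393 + 0.23×1.3310 + 0.16×1.6447 + 0.31×0.8577 + 0.15×1.4661 = 1.3010
MRP = 9.8% − 5.7% = 4.10%
E(R_P) = R_f + β_P × MRP = 5.7% + 1.3010 × 4.1% = 11.03%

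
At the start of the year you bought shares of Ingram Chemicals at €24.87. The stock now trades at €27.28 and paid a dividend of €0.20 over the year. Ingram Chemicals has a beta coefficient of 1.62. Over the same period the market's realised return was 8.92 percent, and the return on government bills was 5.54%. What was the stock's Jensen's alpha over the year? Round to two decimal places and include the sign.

Realised HPR = (P1 + D1 − P0) / P0 = (27.28 + 0.20 − 24.87) / 24.87 = 2.61 / 24.87 = 10.4946%
MRP = 8.92% − 5.54% = 3.38%
CAPM required = R_f + β·MRP = 5.54% + 1.62 × 3.38% = 11.0156%
α = realised − required = 10.4946% − 11.0156% = -0.52%

-0.52%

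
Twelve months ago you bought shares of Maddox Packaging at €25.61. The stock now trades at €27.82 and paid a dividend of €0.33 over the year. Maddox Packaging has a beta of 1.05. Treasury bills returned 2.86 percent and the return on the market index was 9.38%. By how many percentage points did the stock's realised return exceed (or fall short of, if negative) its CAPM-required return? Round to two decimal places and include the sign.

+0.21%

Realised HPR = (P1 + D1 − P0) / P0 = (27.82 + 0.33 − 25.61) / 25.61 = 2.54 / 25.61 = 9.9180%
MRP = 9.38% − 2.86% = 6.52%
CAPM required = R_f + β·MRP = 2.86% + 1.05 × 6.52% = 9.7060%
α = realised − required = 9.9180% − 9.7060% = +0.21%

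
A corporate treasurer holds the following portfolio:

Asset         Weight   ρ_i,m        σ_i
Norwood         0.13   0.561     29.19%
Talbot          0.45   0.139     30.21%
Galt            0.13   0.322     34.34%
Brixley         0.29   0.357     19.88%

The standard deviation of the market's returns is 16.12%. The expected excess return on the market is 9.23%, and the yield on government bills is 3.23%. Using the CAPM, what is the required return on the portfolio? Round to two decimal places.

7.53%

β_Norwood = 0.561 × 29.19% / 16.12% = 1.0159
β_Talbot = 0.139 × 30.21% / 16.12% = 0.2605
β_Galt = 0.322 × 34.34% / 16.12% = 0.6859
β_Brixley = 0.357 × 19.88% / 16.12% = 0.4403
β_P = Σ w_i β_i = 0.13×1.0159 + 0.45×0.2605 + 0.13×0.6859 + 0.29×0.4403 = 0.4661
E(R_P) = R_f + β_P × MRP = 3.23% + 0.4661 × 9.23% = 7.53%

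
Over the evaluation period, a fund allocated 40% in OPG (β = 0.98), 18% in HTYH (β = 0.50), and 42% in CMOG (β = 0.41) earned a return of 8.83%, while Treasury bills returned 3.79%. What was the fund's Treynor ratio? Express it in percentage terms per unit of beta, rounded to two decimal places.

7.70%

β_P = 0.40×0.98 + 0.18×0.50 + 0.42×0.41 = 0.6542
Treynor = (R_P − R_f) / β_P = (8.83% − 3.79%) / 0.6542 = 5.04% / 0.6542 = 7.70%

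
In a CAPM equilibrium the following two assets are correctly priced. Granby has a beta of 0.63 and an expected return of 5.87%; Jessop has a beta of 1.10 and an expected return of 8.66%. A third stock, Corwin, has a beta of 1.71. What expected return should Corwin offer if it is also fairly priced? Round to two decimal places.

MRP (SML slope) = (8.66% − 5.87%) / (1.10 − 0.63) = 2.79% / 0.47 = 5.9362%
R_f (intercept) = 5.87% − 0.63 × 5.9362% = 2.1302%
E(R_Corwin) = R_f + β × MRP = 2.1302% + 1.71 × 5.9362% = 12.28%

12.28%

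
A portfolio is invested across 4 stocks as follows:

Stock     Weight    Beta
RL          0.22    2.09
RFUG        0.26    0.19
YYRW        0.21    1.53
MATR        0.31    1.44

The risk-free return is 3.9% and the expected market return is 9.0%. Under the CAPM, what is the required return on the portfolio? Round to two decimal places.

β_P = Σ w_i β_i = 0.22×2.09 + 0.26×0.19 + 0.21×1.53 + 0.31×1.44 = 1.2769
MRP = 9.0% − 3.9% = 5.10%
E(R_P) = R_f + β_P × MRP = 3.9% + 1.2769 × 5.1% = 10.41%

10.41%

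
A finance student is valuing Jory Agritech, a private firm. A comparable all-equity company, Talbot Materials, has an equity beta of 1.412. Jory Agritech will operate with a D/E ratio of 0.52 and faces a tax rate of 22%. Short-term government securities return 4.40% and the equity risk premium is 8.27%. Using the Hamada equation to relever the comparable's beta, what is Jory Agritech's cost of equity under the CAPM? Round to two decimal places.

β_L = β_U × [1 + (1 − t)(D/E)] = 1.412 × [1 + (1 − 0.22) × 0.52]
    = 1.412 × [1 + 0.78 × 0.52] = 1.412 × 1.4056 = 1.9847
E(R) = R_f + β_L × MRP = 4.40% + 1.9847 × 8.27% = 20.81%

20.81%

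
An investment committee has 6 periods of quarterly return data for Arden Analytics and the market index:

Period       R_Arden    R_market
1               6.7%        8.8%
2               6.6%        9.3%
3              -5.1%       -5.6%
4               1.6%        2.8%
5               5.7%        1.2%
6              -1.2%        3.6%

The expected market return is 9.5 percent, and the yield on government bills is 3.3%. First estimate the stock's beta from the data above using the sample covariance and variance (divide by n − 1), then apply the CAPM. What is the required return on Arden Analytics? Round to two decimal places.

7.76%

Mean R_i = (6.7 + 6.6 − 5.1 + 1.6 + 5.7 − 1.2) / 6 = 2.3833%
Mean R_m = (8.8 + 9.3 − 5.6 + 2.8 + 1.2 + 3.6) / 6 = 3.3500%
Σ(R_i − R̄_i)(R_m − R̄_m) = 107.9950  ⇒  Cov = 107.9950 / 5 = 21.5990
Σ(R_m − R̄_m)² = 150.1950  ⇒  Var(R_m) = 150.1950 / 5 = 30.0390
β = Cov / Var(R_m) = 21.5990 / 30.0390 = 0.7190
MRP = 9.5% − 3.3% = 6.20%
E(R) = R_f + β × MRP = 3.3% + 0.7190 × 6.2% = 7.76%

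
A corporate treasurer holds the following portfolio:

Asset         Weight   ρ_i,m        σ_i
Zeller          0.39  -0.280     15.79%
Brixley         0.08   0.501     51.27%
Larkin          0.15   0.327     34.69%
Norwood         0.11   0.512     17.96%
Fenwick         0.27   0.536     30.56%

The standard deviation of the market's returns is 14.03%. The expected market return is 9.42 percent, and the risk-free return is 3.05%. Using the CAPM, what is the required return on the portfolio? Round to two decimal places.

6.44%

β_Zeller = -0.280 × 15.79% / 14.03% = -0.3151
β_Brixley = 0.501 × 51.27% / 14.03% = 1.8308
β_Larkin = 0.327 × 34.69% / 14.03% = 0.8085
β_Norwood = 0.512 × 17.96% / 14.03% = 0.6554
β_Fenwick = 0.536 × 30.56% / 14.03% = 1.1675
β_P = Σ w_i β_i = 0.39×-0.3151 + 0.08×1.8308 + 0.15×0.8085 + 0.11×0.6554 + 0.27×1.1675 = 0.5322
MRP = 9.42% − 3.05% = 6.37%
E(R_P) = R_f + β_P × MRP = 3.05% + 0.5322 × 6.37% = 6.44%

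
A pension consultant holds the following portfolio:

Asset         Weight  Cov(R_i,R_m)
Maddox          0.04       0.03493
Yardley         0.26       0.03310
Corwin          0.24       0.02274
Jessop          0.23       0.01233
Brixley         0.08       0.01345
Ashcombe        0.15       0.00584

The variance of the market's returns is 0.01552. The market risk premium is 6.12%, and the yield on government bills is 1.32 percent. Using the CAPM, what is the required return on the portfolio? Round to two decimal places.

β_Maddox = 0.03493 / 0.01552 = 2.2506
β_Yardley = 0.03310 / 0.01552 = 2.1327
β_Corwin = 0.02274 / 0.01552 = 1.4652
β_Jessop = 0.01233 / 0.01552 = 0.7945
β_Brixley = 0.01345 / 0.01552 = 0.8666
β_Ashcombe = 0.00584 / 0.01552 = 0.3763
β_P = Σ w_i β_i = 0.04×2.2506 + 0.26×2.1327 + 0.24×1.4652 + 0.23×0.7945 + 0.08×0.8666 + 0.15×0.3763 = 1.3047
E(R_P) = R_f + β_P × MRP = 1.32% + 1.3047 × 6.12% = 9.30%

9.30%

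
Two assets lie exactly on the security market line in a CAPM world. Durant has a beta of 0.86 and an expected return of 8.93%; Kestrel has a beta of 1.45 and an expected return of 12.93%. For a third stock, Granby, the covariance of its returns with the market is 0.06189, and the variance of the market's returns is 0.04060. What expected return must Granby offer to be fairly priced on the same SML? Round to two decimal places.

MRP = (12.93% − 8.93%) / (1.45 − 0.86) = 6.7797%
R_f = 8.93% − 0.86 × 6.7797% = 3.0995%
β_Granby = Cov / Var(R_m) = 0.06189 / 0.04060 = 1.5244
E(R_Granby) = R_f + β × MRP = 3.0995% + 1.5244 × 6.7797% = 13.43%

13.43%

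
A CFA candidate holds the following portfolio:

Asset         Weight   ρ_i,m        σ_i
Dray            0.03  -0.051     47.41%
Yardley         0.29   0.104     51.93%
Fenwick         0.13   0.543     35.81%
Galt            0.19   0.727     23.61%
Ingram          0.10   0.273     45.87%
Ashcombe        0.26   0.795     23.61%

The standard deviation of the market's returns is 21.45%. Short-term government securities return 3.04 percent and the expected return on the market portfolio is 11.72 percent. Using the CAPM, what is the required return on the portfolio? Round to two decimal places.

8.47%

β_Dray = -0.051 × 47.41% / 21.45% = -0.1127
β_Yardley = 0.104 × 51.93% / 21.45% = 0.2518
β_Fenwick = 0.543 × 35.81% / 21.45% = 0.9065
β_Galt = 0.727 × 23.61% / 21.45% = 0.8002
β_Ingram = 0.273 × 45.87% / 21.45% = 0.5838
β_Ashcombe = 0.795 × 23.61% / 21.45% = 0.8751
β_P = Σ w_i β_i = 0.03×-0.1127 + 0.29×0.2518 + 0.13×0.9065 + 0.19×0.8002 + 0.10×0.5838 + 0.26×0.8751 = 0.6254
MRP = 11.72% − 3.04% = 8.68%
E(R_P) = R_f + β_P × MRP = 3.04% + 0.6254 × 8.68% = 8.47%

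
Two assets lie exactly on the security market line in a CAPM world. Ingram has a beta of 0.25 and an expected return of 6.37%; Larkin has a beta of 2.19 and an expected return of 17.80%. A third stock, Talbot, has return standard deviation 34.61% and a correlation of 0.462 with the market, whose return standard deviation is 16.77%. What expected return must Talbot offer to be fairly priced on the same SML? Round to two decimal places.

10.51%

MRP = (17.80% − 6.37%) / (2.19 − 0.25) = 5.8918%
R_f = 6.37% − 0.25 × 5.8918% = 4.8971%
β_Talbot = ρ·σ_i/σ_m = 0.462 × 34.61 / 16.77 = 0.9535
E(R_Talbot) = R_f + β × MRP = 4.8971% + 0.9535 × 5.8918% = 10.51%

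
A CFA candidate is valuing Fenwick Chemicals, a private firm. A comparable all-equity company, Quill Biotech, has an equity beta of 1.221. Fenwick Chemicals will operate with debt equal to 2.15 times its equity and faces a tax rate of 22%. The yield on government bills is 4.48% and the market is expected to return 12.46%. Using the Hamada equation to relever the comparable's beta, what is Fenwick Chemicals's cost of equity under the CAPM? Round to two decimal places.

30.56%

β_L = β_U × [1 + (1 − t)(D/E)] = 1.221 × [1 + (1 − 0.22) × 2.15]
    = 1.221 × [1 + 0.78 × 2.15] = 1.221 × 2.6770 = 3.2686
MRP = 12.46% − 4.48% = 7.98%
E(R) = R_f + β_L × MRP = 4.48% + 3.2686 × 7.98% = 30.56%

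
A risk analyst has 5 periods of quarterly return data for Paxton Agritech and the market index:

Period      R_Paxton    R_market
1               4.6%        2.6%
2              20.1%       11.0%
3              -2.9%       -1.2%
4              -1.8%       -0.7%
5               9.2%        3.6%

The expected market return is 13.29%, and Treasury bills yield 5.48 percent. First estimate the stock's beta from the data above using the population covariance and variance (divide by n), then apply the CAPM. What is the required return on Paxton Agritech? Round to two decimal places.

Mean R_i = (4.6 + 20.1 − 2.9 − 1.8 + 9.2) / 5 = 5.8400%
Mean R_m = (2.6 + 11.0 − 1.2 − 0.7 + 3.6) / 5 = 3.0600%
Σ(R_i − R̄_i)(R_m − R̄_m) = 181.5680  ⇒  Cov = 181.5680 / 5 = 36.3136
Σ(R_m − R̄_m)² = 95.8320  ⇒  Var(R_m) = 95.8320 / 5 = 19.1664
β = Cov / Var(R_m) = 36.3136 / 19.1664 = 1.8946
MRP = 13.29% − 5.48% = 7.81%
E(R) = R_f + β × MRP = 5.48% + 1.8946 × 7.81% = 20.28%

20.28%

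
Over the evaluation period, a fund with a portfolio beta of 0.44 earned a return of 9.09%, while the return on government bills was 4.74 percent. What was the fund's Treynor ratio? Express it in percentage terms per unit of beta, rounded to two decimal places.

9.89%

Treynor = (R_P − R_f) / β_P = (9.09% − 4.74%) / 0.4400 = 4.35% / 0.4400 = 9.89%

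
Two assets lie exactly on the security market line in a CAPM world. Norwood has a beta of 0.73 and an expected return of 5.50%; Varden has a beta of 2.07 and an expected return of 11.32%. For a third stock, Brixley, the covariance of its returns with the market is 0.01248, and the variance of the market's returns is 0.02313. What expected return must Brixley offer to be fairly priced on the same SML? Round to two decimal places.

4.67%

MRP = (11.32% − 5.50%) / (2.07 − 0.73) = 4.3433%
R_f = 5.50% − 0.73 × 4.3433% = 2.3294%
β_Brixley = Cov / Var(R_m) = 0.01248 / 0.02313 = 0.5396
E(R_Brixley) = R_f + β × MRP = 2.3294% + 0.5396 × 4.3433% = 4.67%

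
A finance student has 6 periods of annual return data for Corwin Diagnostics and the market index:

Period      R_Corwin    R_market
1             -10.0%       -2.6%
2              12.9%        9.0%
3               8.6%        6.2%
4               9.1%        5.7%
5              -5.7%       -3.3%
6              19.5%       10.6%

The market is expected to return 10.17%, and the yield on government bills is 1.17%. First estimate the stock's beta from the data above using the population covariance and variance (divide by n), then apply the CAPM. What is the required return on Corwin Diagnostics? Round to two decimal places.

18.16%

Mean R_i = (-10.0 + 12.9 + 8.6 + 9.1 − 5.7 + 19.5) / 6 = 5.7333%
Mean R_m = (-2.6 + 9.0 + 6.2 + 5.7 − 3.3 + 10.6) / 6 = 4.2667%
Σ(R_i − R̄_i)(R_m − R̄_m) = 326.0267  ⇒  Cov = 326.0267 / 6 = 54.3378
Σ(R_m − R̄_m)² = 172.7133  ⇒  Var(R_m) = 172.7133 / 6 = 28.7856
β = Cov / Var(R_m) = 54.3378 / 28.7856 = 1.8877
MRP = 10.17% − 1.17% = 9.00%
E(R) = R_f + β × MRP = 1.17% + 1.8877 × 9.00% = 18.16%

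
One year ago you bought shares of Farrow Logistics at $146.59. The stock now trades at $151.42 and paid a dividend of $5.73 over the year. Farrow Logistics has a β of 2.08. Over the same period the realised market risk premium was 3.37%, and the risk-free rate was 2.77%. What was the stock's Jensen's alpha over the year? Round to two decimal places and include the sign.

Realised HPR = (P1 + D1 − P0) / P0 = (151.42 + 5.73 − 146.59) / 146.59 = 10.56 / 146.59 = 7.2038%
CAPM required = R_f + β·MRP = 2.77% + 2.08 × 3.37% = 9.7796%
α = realised − required = 7.2038% − 9.7796% = -2.58%

-2.58%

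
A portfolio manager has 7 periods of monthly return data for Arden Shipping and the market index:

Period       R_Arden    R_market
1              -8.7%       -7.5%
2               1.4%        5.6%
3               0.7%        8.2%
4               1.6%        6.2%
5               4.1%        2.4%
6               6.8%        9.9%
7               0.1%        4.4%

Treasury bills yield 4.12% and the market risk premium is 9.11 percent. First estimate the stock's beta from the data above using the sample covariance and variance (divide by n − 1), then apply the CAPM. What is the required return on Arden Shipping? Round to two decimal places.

Mean R_i = (-8.7 + 1.4 + 0.7 + 1.6 + 4.1 + 6.8 + 0.1) / 7 = 0.8571%
Mean R_m = (-7.5 + 5.6 + 8.2 + 6.2 + 2.4 + 9.9 + 4.4) / 7 = 4.1714%
Σ(R_i − R̄_i)(R_m − R̄_m) = 141.3214  ⇒  Cov = 141.3214 / 6 = 23.5536
Σ(R_m − R̄_m)² = 194.6143  ⇒  Var(R_m) = 194.6143 / 6 = 32.4357
β = Cov / Var(R_m) = 23.5536 / 32.4357 = 0.7262
E(R) = R_f + β × MRP = 4.12% + 0.7262 × 9.11% = 10.74%

10.74%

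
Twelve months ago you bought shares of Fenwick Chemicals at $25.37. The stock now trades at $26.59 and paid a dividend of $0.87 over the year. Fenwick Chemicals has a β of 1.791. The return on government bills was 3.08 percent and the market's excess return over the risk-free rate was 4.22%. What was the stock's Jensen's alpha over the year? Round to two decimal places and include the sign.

-2.40%

Realised HPR = (P1 + D1 − P0) / P0 = (26.59 + 0.87 − 25.37) / 25.37 = 2.09 / 25.37 = 8.2381%
CAPM required = R_f + β·MRP = 3.08% + 1.791 × 4.22% = 10.63802%
α = realised − required = 8.2381% − 10.63802% = -2.40%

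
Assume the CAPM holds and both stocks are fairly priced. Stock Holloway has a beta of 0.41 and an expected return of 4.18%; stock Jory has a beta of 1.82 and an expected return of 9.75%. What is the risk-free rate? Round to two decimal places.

Both satisfy E(R) = R_f + β·MRP, so the slope of the SML is
MRP = (9.75% − 4.18%) / (1.82 − 0.41) = 5.57% / 1.41 = 3.9504%
R_f = E(R_Holloway) − β_Holloway·MRP = 4.18% − 0.41 × 3.9504% = 2.5603%

2.56%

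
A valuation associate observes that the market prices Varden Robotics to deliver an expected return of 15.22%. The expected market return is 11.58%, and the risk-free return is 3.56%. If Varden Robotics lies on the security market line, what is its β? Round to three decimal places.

MRP = 11.58% − 3.56% = 8.02%
β = (E(R) − R_f) / MRP = (15.22% − 3.56%) / 8.02% = 11.66% / 8.02% = 1.454

1.454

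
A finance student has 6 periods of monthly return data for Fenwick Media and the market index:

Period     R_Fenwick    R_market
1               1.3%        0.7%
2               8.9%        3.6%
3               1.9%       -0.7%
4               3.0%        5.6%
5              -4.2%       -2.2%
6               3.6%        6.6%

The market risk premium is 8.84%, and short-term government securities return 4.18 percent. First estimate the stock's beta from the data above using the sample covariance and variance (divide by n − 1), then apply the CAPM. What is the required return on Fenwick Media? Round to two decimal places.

Mean R_i = (1.3 + 8.9 + 1.9 + 3.0 − 4.2 + 3.6) / 6 = 2.4167%
Mean R_m = (0.7 + 3.6 − 0.7 + 5.6 − 2.2 + 6.6) / 6 = 2.2667%
Σ(R_i − R̄_i)(R_m − R̄_m) = 48.5533  ⇒  Cov = 48.5533 / 5 = 9.7107
Σ(R_m − R̄_m)² = 62.8733  ⇒  Var(R_m) = 62.8733 / 5 = 12.5747
β = Cov / Var(R_m) = 9.7107 / 12.5747 = 0.7722
E(R) = R_f + β × MRP = 4.18% + 0.7722 × 8.84% = 11.01%

11.01%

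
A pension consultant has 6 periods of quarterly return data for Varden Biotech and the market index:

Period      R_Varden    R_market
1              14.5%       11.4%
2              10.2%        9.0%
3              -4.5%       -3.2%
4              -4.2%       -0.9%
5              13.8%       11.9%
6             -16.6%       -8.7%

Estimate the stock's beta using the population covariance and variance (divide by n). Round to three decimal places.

1.439

Mean R_i = (14.5 + 10.2 − 4.5 − 4.2 + 13.8 − 16.6) / 6 = 2.2000%
Mean R_m = (11.4 + 9.0 − 3.2 − 0.9 + 11.9 − 8.7) / 6 = 3.2500%
Σ(R_i − R̄_i)(R_m − R̄_m) = 541.0200  ⇒  Cov = 541.0200 / 6 = 90.1700
Σ(R_m − R̄_m)² = 375.9350  ⇒  Var(R_m) = 375.9350 / 6 = 62.6558
β = Cov / Var(R_m) = 90.1700 / 62.6558 = 1.4391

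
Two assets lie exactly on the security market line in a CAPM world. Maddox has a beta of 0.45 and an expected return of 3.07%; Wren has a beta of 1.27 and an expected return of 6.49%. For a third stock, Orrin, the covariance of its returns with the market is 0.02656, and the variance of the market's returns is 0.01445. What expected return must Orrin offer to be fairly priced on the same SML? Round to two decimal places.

MRP = (6.49% − 3.07%) / (1.27 − 0.45) = 4.1707%
R_f = 3.07% − 0.45 × 4.1707% = 1.1932%
β_Orrin = Cov / Var(R_m) = 0.02656 / 0.01445 = 1.8381
E(R_Orrin) = R_f + β × MRP = 1.1932% + 1.8381 × 4.1707% = 8.86%

8.86%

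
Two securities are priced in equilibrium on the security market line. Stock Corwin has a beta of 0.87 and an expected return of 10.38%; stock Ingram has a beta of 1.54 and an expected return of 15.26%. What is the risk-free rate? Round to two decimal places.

4.04%

Both satisfy E(R) = R_f + β·MRP, so the slope of the SML is
MRP = (15.26% − 10.38%) / (1.54 − 0.87) = 4.88% / 0.67 = 7.2836%
R_f = E(R_Corwin) − β_Corwin·MRP = 10.38% − 0.87 × 7.2836% = 4.0433%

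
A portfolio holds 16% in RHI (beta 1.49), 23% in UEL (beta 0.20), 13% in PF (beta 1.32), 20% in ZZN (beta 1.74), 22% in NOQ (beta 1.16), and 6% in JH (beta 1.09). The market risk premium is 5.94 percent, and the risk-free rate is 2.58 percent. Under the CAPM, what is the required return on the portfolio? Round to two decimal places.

β_P = Σ w_i β_i = 0.16×1.49 + 0.23×0.20 + 0.13×1.32 + 0.20×1.74 + 0.22×1.16 + 0.06×1.09 = 1.1246
E(R_P) = R_f + β_P × MRP = 2.58% + 1.1246 × 5.94% = 9.26%

9.26%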